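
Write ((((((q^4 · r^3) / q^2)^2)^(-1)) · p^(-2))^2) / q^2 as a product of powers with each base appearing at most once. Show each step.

p^(-4)q^(-10)r^(-12)

((((((q^4 · r^3) / q^2)^2)^(-1)) · p^(-2))^2) / q^2
= ((((((q^4 · r^3) / q^2)^2)^(-1))^2) · ((p^(-2))^2)) / q^2    [power of a product]
= (((((q^4 · r^3) / q^2)^2)^(-2)) · ((p^(-2))^2)) / q^2    [power of a power]
= ((((q^4 · r^3) / q^2)^(-4)) · ((p^(-2))^2)) / q^2    [power of a power]
= ((((q^4 · r^3)^(-4)) / ((q^2)^(-4))) · ((p^(-2))^2)) / q^2    [power of a quotient]
= (((((q^4)^(-4)) · ((r^3)^(-4))) / ((q^2)^(-4))) · ((p^(-2))^2)) / q^2    [power of a product]
= (((q^(-16) · ((r^3)^(-4))) / ((q^2)^(-4))) · ((p^(-2))^2)) / q^2    [power of a power]
= (((q^(-16) · r^(-12)) / ((q^2)^(-4))) · ((p^(-2))^2)) / q^2    [power of a power]
= (((q^(-16) · r^(-12)) / q^(-8)) · ((p^(-2))^2)) / q^2    [power of a power]
= (((q^(-16) · r^(-12)) / q^(-8)) · p^(-4)) / q^2    [power of a power]
= p^(-4)q^(-10)r^(-12)    [quotient of powers; product of powers]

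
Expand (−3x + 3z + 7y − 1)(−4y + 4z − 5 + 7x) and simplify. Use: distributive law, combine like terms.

(−3x + 3z + 7y − 1)(−4y + 4z − 5 + 7x)
= 12xy − 12xz + 15x − 21x^2 − 12yz + 12z^2 − 15z + 21xz − 28y^2 + 28yz − 35y + 49xy + 4y − 4z + 5 − 7x    [distributive law]
= 61xy + 9xz + 8x − 21x^2 + 16yz + 12z^2 − 19z − 28y^2 − 31y + 5    [combine like terms]

61xy + 9xz + 8x − 21x^2 + 16yz + 12z^2 − 19z − 28y^2 − 31y + 5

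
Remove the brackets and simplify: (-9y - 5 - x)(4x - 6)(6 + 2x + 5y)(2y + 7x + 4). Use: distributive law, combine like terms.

(-9y - 5 - x)(4x - 6)(6 + 2x + 5y)(2y + 7x + 4)
= (-36xy + 54y - 20x + 30 - 4x^2 + 6x)(6 + 2x + 5y)(2y + 7x + 4)    [distributive law]
= (-36xy + 54y - 14x + 30 - 4x^2)(6 + 2x + 5y)(2y + 7x + 4)    [combine like terms]
= (-216xy - 72x^2y - 180xy^2 + 324y + 108xy + 270y^2 - 84x - 28x^2 - 70xy + 180 + 60x + 150y - 24x^2 - 8x^3 - 20x^2y)(2y + 7x + 4)    [distributive law]
= (-178xy - 92x^2y - 180xy^2 + 474y + 270y^2 - 24x - 52x^2 + 180 - 8x^3)(2y + 7x + 4)    [combine like terms]
= -356xy^2 - 1246x^2y - 712xy - 184x^2y^2 - 644x^3y - 368x^2y - 360xy^3 - 1260x^2y^2 - 720xy^2 + 948y^2 + 3318xy + 1896y + 540y^3 + 1890xy^2 + 1080y^2 - 48xy - 168x^2 - 96x - 104x^2y - 364x^3 - 208x^2 + 360y + 1260x + 720 - 16x^3y - 56x^4 - 32x^3    [distributive law]
= 814xy^2 - 1718x^2y + 2558xy - 1444x^2y^2 - 660x^3y - 360xy^3 + 2028y^2 + 2256y + 540y^3 - 376x^2 + 1164x - 396x^3 + 720 - 56x^4    [combine like terms]

814xy^2 - 1718x^2y + 2558xy - 1444x^2y^2 - 660x^3y - 360xy^3 + 2028y^2 + 2256y + 540y^3 - 376x^2 + 1164x - 396x^3 + 720 - 56x^4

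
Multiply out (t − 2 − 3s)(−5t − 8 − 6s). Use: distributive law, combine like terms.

−5t^2 + 2t + 9st + 16 + 36s + 18s^2

(t − 2 − 3s)(−5t − 8 − 6s)
= −5t^2 − 8t − 6st + 10t + 16 + 12s + 15st + 24s + 18s^2    [distributive law]
= −5t^2 + 2t + 9st + 16 + 36s + 18s^2    [combine like terms]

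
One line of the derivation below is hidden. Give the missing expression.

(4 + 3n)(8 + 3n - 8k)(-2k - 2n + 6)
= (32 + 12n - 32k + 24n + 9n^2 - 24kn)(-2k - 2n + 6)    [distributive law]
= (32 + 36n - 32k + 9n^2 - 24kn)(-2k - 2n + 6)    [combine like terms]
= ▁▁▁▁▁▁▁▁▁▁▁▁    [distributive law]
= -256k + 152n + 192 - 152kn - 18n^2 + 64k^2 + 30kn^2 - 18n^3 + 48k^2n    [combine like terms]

Applying distributive law to the line above:

-64k - 64n + 192 - 72kn - 72n^2 + 216n + 64k^2 + 64kn - 192k - 18kn^2 - 18n^3 + 54n^2 + 48k^2n + 48kn^2 - 144kn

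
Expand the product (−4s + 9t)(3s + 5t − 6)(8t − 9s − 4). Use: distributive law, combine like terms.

(−4s + 9t)(3s + 5t − 6)(8t − 9s − 4)
= (−12s^2 − 20st + 24s + 27st + 45t^2 − 54t)(8t − 9s − 4)    [distributive law]
= (−12s^2 + 7st + 24s + 45t^2 − 54t)(8t − 9s − 4)    [combine like terms]
= −96s^2t + 108s^3 + 48s^2 + 56st^2 − 63s^2t − 28st + 192st − 216s^2 − 96s + 360t^3 − 405st^2 − 180t^2 − 432t^2 + 486st + 216t    [distributive law]
= −159s^2t + 108s^3 − 168s^2 − 349st^2 + 650st − 96s + 360t^3 − 612t^2 + 216t    [combine like terms]

−159s^2t + 108s^3 − 168s^2 − 349st^2 + 650st − 96s + 360t^3 − 612t^2 + 216t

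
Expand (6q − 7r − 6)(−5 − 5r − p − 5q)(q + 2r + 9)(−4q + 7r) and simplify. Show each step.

(6q − 7r − 6)(−5 − 5r − p − 5q)(q + 2r + 9)(−4q + 7r)
= (−30q − 30qr − 6pq − 30q^2 + 35r + 35r^2 + 7pr + 35qr + 30 + 30r + 6p + 30q)(q + 2r + 9)(−4q + 7r)    [distributive law]
= (5qr − 6pq − 30q^2 + 65r + 35r^2 + 7pr + 30 + 6p)(q + 2r + 9)(−4q + 7r)    [combine like terms]
= (5q^2r + 10qr^2 + 45qr − 6pq^2 − 12pqr − 54pq − 30q^3 − 60q^2r − 270q^2 + 65qr + 130r^2 + 585r + 35qr^2 + 70r^3 + 315r^2 + 7pqr + 14pr^2 + 63pr + 30q + 60r + 270 + 6pq + 12pr + 54p)(−4q + 7r)    [distributive law]
= (−55q^2r + 45qr^2 + 110qr − 6pq^2 − 5pqr − 48pq − 30q^3 − 270q^2 + 445r^2 + 645r + 70r^3 + 14pr^2 + 75pr + 30q + 270 + 54p)(−4q + 7r)    [combine like terms]
= 220q^3r − 385q^2r^2 − 180q^2r^2 + 315qr^3 − 440q^2r + 770qr^2 + 24pq^3 − 42pq^2r + 20pq^2r − 35pqr^2 + 192pq^2 − 336pqr + 120q^4 − 210q^3r + 1080q^3 − 1890q^2r − 1780qr^2 + 3115r^3 − 2580qr + 4515r^2 − 280qr^3 + 490r^4 − 56pqr^2 + 98pr^3 − 300pqr + 525pr^2 − 120q^2 + 210qr − 1080q + 1890r − 216pq + 378pr    [distributive law]
= 10q^3r − 565q^2r^2 + 35qr^3 − 2330q^2r − 1010qr^2 + 24pq^3 − 22pq^2r − 91pqr^2 + 192pq^2 − 636pqr + 120q^4 + 1080q^3 + 3115r^3 − 2370qr + 4515r^2 + 490r^4 + 98pr^3 + 525pr^2 − 120q^2 − 1080q + 1890r − 216pq + 378pr    [combine like terms]

10q^3r − 565q^2r^2 + 35qr^3 − 2330q^2r − 1010qr^2 + 24pq^3 − 22pq^2r − 91pqr^2 + 192pq^2 − 636pqr + 120q^4 + 1080q^3 + 3115r^3 − 2370qr + 4515r^2 + 490r^4 + 98pr^3 + 525pr^2 − 120q^2 − 1080q + 1890r − 216pq + 378pr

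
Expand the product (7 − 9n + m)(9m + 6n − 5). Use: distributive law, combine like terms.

58m + 87n − 35 − 75mn − 54n² + 9m²

(7 − 9n + m)(9m + 6n − 5)
= 63m + 42n − 35 − 81mn − 54n² + 45n + 9m² + 6mn − 5m    [distributive law]
= 58m + 87n − 35 − 75mn − 54n² + 9m²    [combine like terms]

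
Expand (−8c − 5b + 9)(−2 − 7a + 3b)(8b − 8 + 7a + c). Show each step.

(−8c − 5b + 9)(−2 − 7a + 3b)(8b − 8 + 7a + c)
= (16c + 56ac − 24bc + 10b + 35ab − 15b^2 − 18 − 63a + 27b)(8b − 8 + 7a + c)    [distributive law]
= (16c + 56ac − 24bc + 37b + 35ab − 15b^2 − 18 − 63a)(8b − 8 + 7a + c)    [combine like terms]
= 128bc − 128c + 112ac + 16c^2 + 448abc − 448ac + 392a^2c + 56ac^2 − 192b^2c + 192bc − 168abc − 24bc^2 + 296b^2 − 296b + 259ab + 37bc + 280ab^2 − 280ab + 245a^2b + 35abc − 120b^3 + 120b^2 − 105ab^2 − 15b^2c − 144b + 144 − 126a − 18c − 504ab + 504a − 441a^2 − 63ac    [distributive law]
= 357bc − 146c − 399ac + 16c^2 + 315abc + 392a^2c + 56ac^2 − 207b^2c − 24bc^2 + 416b^2 − 440b − 525ab + 175ab^2 + 245a^2b − 120b^3 + 144 + 378a − 441a^2    [combine like terms]

357bc − 146c − 399ac + 16c^2 + 315abc + 392a^2c + 56ac^2 − 207b^2c − 24bc^2 + 416b^2 − 440b − 525ab + 175ab^2 + 245a^2b − 120b^3 + 144 + 378a − 441a^2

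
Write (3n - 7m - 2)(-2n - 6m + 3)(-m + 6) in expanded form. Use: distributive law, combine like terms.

6mn^2 - 36n^2 + 4m^2n - 37mn + 78n - 42m^3 + 261m^2 - 48m - 36

(3n - 7m - 2)(-2n - 6m + 3)(-m + 6)
= (-6n^2 - 18mn + 9n + 14mn + 42m^2 - 21m + 4n + 12m - 6)(-m + 6)    [distributive law]
= (-6n^2 - 4mn + 13n + 42m^2 - 9m - 6)(-m + 6)    [combine like terms]
= 6mn^2 - 36n^2 + 4m^2n - 24mn - 13mn + 78n - 42m^3 + 252m^2 + 9m^2 - 54m + 6m - 36    [distributive law]
= 6mn^2 - 36n^2 + 4m^2n - 37mn + 78n - 42m^3 + 261m^2 - 48m - 36    [combine like terms]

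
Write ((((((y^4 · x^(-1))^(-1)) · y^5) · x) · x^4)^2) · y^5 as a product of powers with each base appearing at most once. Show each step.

((((((y^4 · x^(-1))^(-1)) · y^5) · x) · x^4)^2) · y^5
= ((((((y^4 · x^(-1))^(-1)) · y^5) · x)^2) · ((x^4)^2)) · y^5    [power of a product]
= ((((((y^4 · x^(-1))^(-1)) · y^5)^2) · (x^2)) · ((x^4)^2)) · y^5    [power of a product]
= ((((((y^4 · x^(-1))^(-1))^2) · ((y^5)^2)) · (x^2)) · ((x^4)^2)) · y^5    [power of a product]
= (((((y^4 · x^(-1))^(-2)) · ((y^5)^2)) · (x^2)) · ((x^4)^2)) · y^5    [power of a power]
= ((((((y^4)^(-2)) · ((x^(-1))^(-2))) · ((y^5)^2)) · (x^2)) · ((x^4)^2)) · y^5    [power of a product]
= ((((y^(-8) · ((x^(-1))^(-2))) · ((y^5)^2)) · (x^2)) · ((x^4)^2)) · y^5    [power of a power]
= ((((y^(-8) · x^2) · ((y^5)^2)) · (x^2)) · ((x^4)^2)) · y^5    [power of a power]
= ((((y^(-8) · x^2) · y^10) · (x^2)) · ((x^4)^2)) · y^5    [power of a power]
= ((((y^(-8) · x^2) · y^10) · x^2) · x^8) · y^5    [power of a power]
= x^12·y^7    [product of powers]

x^12·y^7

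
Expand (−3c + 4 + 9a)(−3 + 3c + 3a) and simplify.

(−3c + 4 + 9a)(−3 + 3c + 3a)
= 9c − 9c^2 − 9ac − 12 + 12c + 12a − 27a + 27ac + 27a^2    [distributive law]
= 21c − 9c^2 + 18ac − 12 − 15a + 27a^2    [combine like terms]

21c − 9c^2 + 18ac − 12 − 15a + 27a^2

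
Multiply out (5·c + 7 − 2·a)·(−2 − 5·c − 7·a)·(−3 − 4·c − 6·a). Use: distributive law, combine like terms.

(5·c + 7 − 2·a)·(−2 − 5·c − 7·a)·(−3 − 4·c − 6·a)
= (−10·c − 25·c^2 − 35·a·c − 14 − 35·c − 49·a + 4·a + 10·a·c + 14·a^2)·(−3 − 4·c − 6·a)    [distributive law]
= (−45·c − 25·c^2 − 25·a·c − 14 − 45·a + 14·a^2)·(−3 − 4·c − 6·a)    [combine like terms]
= 135·c + 180·c^2 + 270·a·c + 75·c^2 + 100·c^3 + 150·a·c^2 + 75·a·c + 100·a·c^2 + 150·a^2·c + 42 + 56·c + 84·a + 135·a + 180·a·c + 270·a^2 − 42·a^2 − 56·a^2·c − 84·a^3    [distributive law]
= 191·c + 255·c^2 + 525·a·c + 100·c^3 + 250·a·c^2 + 94·a^2·c + 42 + 219·a + 228·a^2 − 84·a^3    [combine like terms]

191·c + 255·c^2 + 525·a·c + 100·c^3 + 250·a·c^2 + 94·a^2·c + 42 + 219·a + 228·a^2 − 84·a^3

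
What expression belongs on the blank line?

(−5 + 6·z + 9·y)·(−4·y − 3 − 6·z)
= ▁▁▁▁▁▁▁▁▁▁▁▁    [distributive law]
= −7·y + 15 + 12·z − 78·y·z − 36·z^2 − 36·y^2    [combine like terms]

By distributive law:

20·y + 15 + 30·z − 24·y·z − 18·z − 36·z^2 − 36·y^2 − 27·y − 54·y·z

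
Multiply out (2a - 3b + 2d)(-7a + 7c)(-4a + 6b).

(2a - 3b + 2d)(-7a + 7c)(-4a + 6b)
= (-14a² + 14ac + 21ab - 21bc - 14ad + 14cd)(-4a + 6b)    [distributive law]
= 56a³ - 84a²b - 56a²c + 84abc - 84a²b + 126ab² + 84abc - 126b²c + 56a²d - 84abd - 56acd + 84bcd    [distributive law]
= 56a³ - 168a²b - 56a²c + 168abc + 126ab² - 126b²c + 56a²d - 84abd - 56acd + 84bcd    [combine like terms]

56a³ - 168a²b - 56a²c + 168abc + 126ab² - 126b²c + 56a²d - 84abd - 56acd + 84bcd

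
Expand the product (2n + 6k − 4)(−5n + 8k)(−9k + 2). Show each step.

90kn^2 − 20n^2 + 126k^2n − 208kn − 432k^3 + 384k^2 + 40n − 64k

(2n + 6k − 4)(−5n + 8k)(−9k + 2)
= (−10n^2 + 16kn − 30kn + 48k^2 + 20n − 32k)(−9k + 2)    [distributive law]
= (−10n^2 − 14kn + 48k^2 + 20n − 32k)(−9k + 2)    [combine like terms]
= 90kn^2 − 20n^2 + 126k^2n − 28kn − 432k^3 + 96k^2 − 180kn + 40n + 288k^2 − 64k    [distributive law]
= 90kn^2 − 20n^2 + 126k^2n − 208kn − 432k^3 + 384k^2 + 40n − 64k    [combine like terms]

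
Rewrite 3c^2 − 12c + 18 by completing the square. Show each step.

3(c − 2)^2 + 6

3c^2 − 12c + 18
= 3(c^2 − 4c) + 18    [factor out 3 from the c-terms]
= 3(c^2 − 4c + 4 − 4) + 18    [add and subtract 4 inside the bracket]
= 3(c − 2)^2 − 12 + 18    [perfect-square identity]
= 3(c − 2)^2 + 6    [combine constants]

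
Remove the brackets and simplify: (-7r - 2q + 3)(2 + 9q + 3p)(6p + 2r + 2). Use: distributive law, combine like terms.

(-7r - 2q + 3)(2 + 9q + 3p)(6p + 2r + 2)
= (-14r - 63qr - 21pr - 4q - 18q^2 - 6pq + 6 + 27q + 9p)(6p + 2r + 2)    [distributive law]
= (-14r - 63qr - 21pr + 23q - 18q^2 - 6pq + 6 + 9p)(6p + 2r + 2)    [combine like terms]
= -84pr - 28r^2 - 28r - 378pqr - 126qr^2 - 126qr - 126p^2r - 42pr^2 - 42pr + 138pq + 46qr + 46q - 108pq^2 - 36q^2r - 36q^2 - 36p^2q - 12pqr - 12pq + 36p + 12r + 12 + 54p^2 + 18pr + 18p    [distributive law]
= -108pr - 28r^2 - 16r - 390pqr - 126qr^2 - 80qr - 126p^2r - 42pr^2 + 126pq + 46q - 108pq^2 - 36q^2r - 36q^2 - 36p^2q + 54p + 12 + 54p^2    [combine like terms]

-108pr - 28r^2 - 16r - 390pqr - 126qr^2 - 80qr - 126p^2r - 42pr^2 + 126pq + 46q - 108pq^2 - 36q^2r - 36q^2 - 36p^2q + 54p + 12 + 54p^2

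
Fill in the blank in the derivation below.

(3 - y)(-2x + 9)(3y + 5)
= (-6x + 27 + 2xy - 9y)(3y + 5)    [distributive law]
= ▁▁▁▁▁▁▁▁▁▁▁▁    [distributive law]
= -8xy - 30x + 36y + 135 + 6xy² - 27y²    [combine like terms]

After distributive law, the bracketed line is:

-18xy - 30x + 81y + 135 + 6xy² + 10xy - 27y² - 45y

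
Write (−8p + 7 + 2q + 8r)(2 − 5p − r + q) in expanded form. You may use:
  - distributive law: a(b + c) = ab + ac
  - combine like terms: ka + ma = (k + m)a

(−8p + 7 + 2q + 8r)(2 − 5p − r + q)
= −16p + 40p^2 + 8pr − 8pq + 14 − 35p − 7r + 7q + 4q − 10pq − 2qr + 2q^2 + 16r − 40pr − 8r^2 + 8qr    [distributive law]
= −51p + 40p^2 − 32pr − 18pq + 14 + 9r + 11q + 6qr + 2q^2 − 8r^2    [combine like terms]

−51p + 40p^2 − 32pr − 18pq + 14 + 9r + 11q + 6qr + 2q^2 − 8r^2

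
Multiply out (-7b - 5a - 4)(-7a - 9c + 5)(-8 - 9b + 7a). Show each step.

-664ab - 441ab^2 + 28a^2b - 828bc - 567b^2c + 36abc + 460b + 315b^2 - 259a^2 + 245a^3 - 108ac + 315a^2c - 164a - 288c + 160

(-7b - 5a - 4)(-7a - 9c + 5)(-8 - 9b + 7a)
= (49ab + 63bc - 35b + 35a^2 + 45ac - 25a + 28a + 36c - 20)(-8 - 9b + 7a)    [distributive law]
= (49ab + 63bc - 35b + 35a^2 + 45ac + 3a + 36c - 20)(-8 - 9b + 7a)    [combine like terms]
= -392ab - 441ab^2 + 343a^2b - 504bc - 567b^2c + 441abc + 280b + 315b^2 - 245ab - 280a^2 - 315a^2b + 245a^3 - 360ac - 405abc + 315a^2c - 24a - 27ab + 21a^2 - 288c - 324bc + 252ac + 160 + 180b - 140a    [distributive law]
= -664ab - 441ab^2 + 28a^2b - 828bc - 567b^2c + 36abc + 460b + 315b^2 - 259a^2 + 245a^3 - 108ac + 315a^2c - 164a - 288c + 160    [combine like terms]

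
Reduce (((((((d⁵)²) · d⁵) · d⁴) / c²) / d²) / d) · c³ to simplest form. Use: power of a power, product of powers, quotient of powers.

(((((((d⁵)²) · d⁵) · d⁴) / c²) / d²) / d) · c³
= (((((d¹⁰ · d⁵) · d⁴) / c²) / d²) / d) · c³    [power of a power]
= ((((d¹⁵ · d⁴) / c²) / d²) / d) · c³    [product of powers]
= (((d¹⁹ / c²) / d²) / d) · c³    [product of powers]
= cd¹⁶    [quotient of powers; product of powers]

cd¹⁶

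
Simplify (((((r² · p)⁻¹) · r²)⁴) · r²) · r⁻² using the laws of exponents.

(((((r² · p)⁻¹) · r²)⁴) · r²) · r⁻²
= (((((r² · p)⁻¹)⁴) · ((r²)⁴)) · r²) · r⁻²    [power of a product]
= ((((r² · p)⁻⁴) · ((r²)⁴)) · r²) · r⁻²    [power of a power]
= (((((r²)⁻⁴) · (p⁻⁴)) · ((r²)⁴)) · r²) · r⁻²    [power of a product]
= (((r⁻⁸ · (p⁻⁴)) · ((r²)⁴)) · r²) · r⁻²    [power of a power]
= (((r⁻⁸ · p⁻⁴) · r⁸) · r²) · r⁻²    [power of a power]
= p⁻⁴    [product of powers]

p⁻⁴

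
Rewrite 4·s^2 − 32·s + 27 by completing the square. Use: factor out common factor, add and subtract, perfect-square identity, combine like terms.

4·s^2 − 32·s + 27
= 4(s^2 − 8·s) + 27    [factor out 4 from the s-terms]
= 4(s^2 − 8·s + 16 − 16) + 27    [add and subtract 16 inside the bracket]
= 4(s − 4)^2 − 64 + 27    [perfect-square identity]
= 4(s − 4)^2 − 37    [combine constants]

4(s − 4)^2 − 37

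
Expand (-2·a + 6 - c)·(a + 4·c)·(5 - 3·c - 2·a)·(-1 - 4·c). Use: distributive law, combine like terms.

22·a^2 + 64·a^2·c - 96·a^2·c^2 - 4·a^3 - 16·a^3·c - 9·a·c + 409·a·c^2 - 140·a·c^3 - 30·a - 120·c - 388·c^2 + 356·c^3 - 48·c^4

(-2·a + 6 - c)·(a + 4·c)·(5 - 3·c - 2·a)·(-1 - 4·c)
= (-2·a^2 - 8·a·c + 6·a + 24·c - a·c - 4·c^2)·(5 - 3·c - 2·a)·(-1 - 4·c)    [distributive law]
= (-2·a^2 - 9·a·c + 6·a + 24·c - 4·c^2)·(5 - 3·c - 2·a)·(-1 - 4·c)    [combine like terms]
= (-10·a^2 + 6·a^2·c + 4·a^3 - 45·a·c + 27·a·c^2 + 18·a^2·c + 30·a - 18·a·c - 12·a^2 + 120·c - 72·c^2 - 48·a·c - 20·c^2 + 12·c^3 + 8·a·c^2)·(-1 - 4·c)    [distributive law]
= (-22·a^2 + 24·a^2·c + 4·a^3 - 111·a·c + 35·a·c^2 + 30·a + 120·c - 92·c^2 + 12·c^3)·(-1 - 4·c)    [combine like terms]
= 22·a^2 + 88·a^2·c - 24·a^2·c - 96·a^2·c^2 - 4·a^3 - 16·a^3·c + 111·a·c + 444·a·c^2 - 35·a·c^2 - 140·a·c^3 - 30·a - 120·a·c - 120·c - 480·c^2 + 92·c^2 + 368·c^3 - 12·c^3 - 48·c^4    [distributive law]
= 22·a^2 + 64·a^2·c - 96·a^2·c^2 - 4·a^3 - 16·a^3·c - 9·a·c + 409·a·c^2 - 140·a·c^3 - 30·a - 120·c - 388·c^2 + 356·c^3 - 48·c^4    [combine like terms]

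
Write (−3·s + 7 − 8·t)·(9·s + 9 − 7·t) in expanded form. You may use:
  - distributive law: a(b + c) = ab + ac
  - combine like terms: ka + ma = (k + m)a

−27·s² + 36·s − 51·s·t + 63 − 121·t + 56·t²

(−3·s + 7 − 8·t)·(9·s + 9 − 7·t)
= −27·s² − 27·s + 21·s·t + 63·s + 63 − 49·t − 72·s·t − 72·t + 56·t²    [distributive law]
= −27·s² + 36·s − 51·s·t + 63 − 121·t + 56·t²    [combine like terms]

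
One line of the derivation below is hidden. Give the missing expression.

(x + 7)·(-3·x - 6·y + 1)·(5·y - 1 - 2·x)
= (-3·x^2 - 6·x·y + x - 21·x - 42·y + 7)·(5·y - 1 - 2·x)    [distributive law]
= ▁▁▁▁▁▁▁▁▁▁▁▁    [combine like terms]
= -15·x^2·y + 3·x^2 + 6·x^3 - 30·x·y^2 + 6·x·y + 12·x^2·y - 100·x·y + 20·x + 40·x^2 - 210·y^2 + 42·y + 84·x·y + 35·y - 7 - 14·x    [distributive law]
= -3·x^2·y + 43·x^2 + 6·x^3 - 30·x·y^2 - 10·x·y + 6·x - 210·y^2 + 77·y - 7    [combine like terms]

Applying combine like terms to the line above:

(-3·x^2 - 6·x·y - 20·x - 42·y + 7)·(5·y - 1 - 2·x)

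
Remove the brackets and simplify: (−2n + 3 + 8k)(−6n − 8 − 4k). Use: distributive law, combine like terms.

(−2n + 3 + 8k)(−6n − 8 − 4k)
= 12n² + 16n + 8kn − 18n − 24 − 12k − 48kn − 64k − 32k²    [distributive law]
= 12n² − 2n − 40kn − 24 − 76k − 32k²    [combine like terms]

12n² − 2n − 40kn − 24 − 76k − 32k²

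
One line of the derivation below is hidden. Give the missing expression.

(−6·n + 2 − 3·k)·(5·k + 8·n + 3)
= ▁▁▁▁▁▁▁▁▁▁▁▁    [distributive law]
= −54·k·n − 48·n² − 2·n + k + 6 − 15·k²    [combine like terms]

After distributive law, the bracketed line is:

−30·k·n − 48·n² − 18·n + 10·k + 16·n + 6 − 15·k² − 24·k·n − 9·k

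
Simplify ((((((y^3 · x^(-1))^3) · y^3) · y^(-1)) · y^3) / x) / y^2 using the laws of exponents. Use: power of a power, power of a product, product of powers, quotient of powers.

x^(-4)y^12

((((((y^3 · x^(-1))^3) · y^3) · y^(-1)) · y^3) / x) / y^2
= (((((((y^3)^3) · ((x^(-1))^3)) · y^3) · y^(-1)) · y^3) / x) / y^2    [power of a product]
= (((((y^9 · ((x^(-1))^3)) · y^3) · y^(-1)) · y^3) / x) / y^2    [power of a power]
= (((((y^9 · x^(-3)) · y^3) · y^(-1)) · y^3) / x) / y^2    [power of a power]
= x^(-4)y^12    [quotient of powers; product of powers]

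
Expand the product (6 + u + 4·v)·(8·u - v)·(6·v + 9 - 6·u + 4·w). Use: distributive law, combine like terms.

603·u·v + 432·u - 216·u^2 + 192·u·w - 72·v^2 - 54·v - 24·v·w - 138·u^2·v - 48·u^3 + 32·u^2·w + 210·u·v^2 + 124·u·v·w - 24·v^3 - 16·v^2·w

(6 + u + 4·v)·(8·u - v)·(6·v + 9 - 6·u + 4·w)
= (48·u - 6·v + 8·u^2 - u·v + 32·u·v - 4·v^2)·(6·v + 9 - 6·u + 4·w)    [distributive law]
= (48·u - 6·v + 8·u^2 + 31·u·v - 4·v^2)·(6·v + 9 - 6·u + 4·w)    [combine like terms]
= 288·u·v + 432·u - 288·u^2 + 192·u·w - 36·v^2 - 54·v + 36·u·v - 24·v·w + 48·u^2·v + 72·u^2 - 48·u^3 + 32·u^2·w + 186·u·v^2 + 279·u·v - 186·u^2·v + 124·u·v·w - 24·v^3 - 36·v^2 + 24·u·v^2 - 16·v^2·w    [distributive law]
= 603·u·v + 432·u - 216·u^2 + 192·u·w - 72·v^2 - 54·v - 24·v·w - 138·u^2·v - 48·u^3 + 32·u^2·w + 210·u·v^2 + 124·u·v·w - 24·v^3 - 16·v^2·w    [combine like terms]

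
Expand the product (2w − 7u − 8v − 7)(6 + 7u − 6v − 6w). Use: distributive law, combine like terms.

54w + 56uw + 36vw − 12w^2 − 91u − 49u^2 − 14uv − 6v + 48v^2 − 42

(2w − 7u − 8v − 7)(6 + 7u − 6v − 6w)
= 12w + 14uw − 12vw − 12w^2 − 42u − 49u^2 + 42uv + 42uw − 48v − 56uv + 48v^2 + 48vw − 42 − 49u + 42v + 42w    [distributive law]
= 54w + 56uw + 36vw − 12w^2 − 91u − 49u^2 − 14uv − 6v + 48v^2 − 42    [combine like terms]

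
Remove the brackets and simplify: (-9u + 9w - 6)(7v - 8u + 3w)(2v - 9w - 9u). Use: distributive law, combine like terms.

-126uv^2 - 198uvw + 711u^2v + 243u^2w - 648u^3 + 648uw^2 + 126v^2w - 513vw^2 - 243w^3 - 84v^2 + 342vw + 474uv - 270uw - 432u^2 + 162w^2

(-9u + 9w - 6)(7v - 8u + 3w)(2v - 9w - 9u)
= (-63uv + 72u^2 - 27uw + 63vw - 72uw + 27w^2 - 42v + 48u - 18w)(2v - 9w - 9u)    [distributive law]
= (-63uv + 72u^2 - 99uw + 63vw + 27w^2 - 42v + 48u - 18w)(2v - 9w - 9u)    [combine like terms]
= -126uv^2 + 567uvw + 567u^2v + 144u^2v - 648u^2w - 648u^3 - 198uvw + 891uw^2 + 891u^2w + 126v^2w - 567vw^2 - 567uvw + 54vw^2 - 243w^3 - 243uw^2 - 84v^2 + 378vw + 378uv + 96uv - 432uw - 432u^2 - 36vw + 162w^2 + 162uw    [distributive law]
= -126uv^2 - 198uvw + 711u^2v + 243u^2w - 648u^3 + 648uw^2 + 126v^2w - 513vw^2 - 243w^3 - 84v^2 + 342vw + 474uv - 270uw - 432u^2 + 162w^2    [combine like terms]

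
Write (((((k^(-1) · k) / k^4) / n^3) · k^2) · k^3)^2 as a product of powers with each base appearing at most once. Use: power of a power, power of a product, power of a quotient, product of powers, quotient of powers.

k^2n^(-6)

(((((k^(-1) · k) / k^4) / n^3) · k^2) · k^3)^2
= (((((k^(-1) · k) / k^4) / n^3) · k^2)^2) · ((k^3)^2)    [power of a product]
= (((((k^(-1) · k) / k^4) / n^3)^2) · ((k^2)^2)) · ((k^3)^2)    [power of a product]
= (((((k^(-1) · k) / k^4)^2) / ((n^3)^2)) · ((k^2)^2)) · ((k^3)^2)    [power of a quotient]
= (((((k^(-1) · k)^2) / ((k^4)^2)) / ((n^3)^2)) · ((k^2)^2)) · ((k^3)^2)    [power of a quotient]
= ((((((k^(-1))^2) · (k^2)) / ((k^4)^2)) / ((n^3)^2)) · ((k^2)^2)) · ((k^3)^2)    [power of a product]
= ((((k^(-2) · (k^2)) / ((k^4)^2)) / ((n^3)^2)) · ((k^2)^2)) · ((k^3)^2)    [power of a power]
= (((k^0 / ((k^4)^2)) / ((n^3)^2)) · ((k^2)^2)) · ((k^3)^2)    [product of powers]
= (((k^0 / k^8) / ((n^3)^2)) · ((k^2)^2)) · ((k^3)^2)    [power of a power]
= ((k^(-8) / ((n^3)^2)) · ((k^2)^2)) · ((k^3)^2)    [quotient of powers]
= ((k^(-8) / n^6) · ((k^2)^2)) · ((k^3)^2)    [power of a power]
= ((k^(-8) / n^6) · k^4) · ((k^3)^2)    [power of a power]
= ((k^(-8) / n^6) · k^4) · k^6    [power of a power]
= k^2n^(-6)    [quotient of powers; product of powers]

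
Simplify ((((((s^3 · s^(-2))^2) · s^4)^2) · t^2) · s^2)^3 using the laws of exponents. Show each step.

s^42·t^6

((((((s^3 · s^(-2))^2) · s^4)^2) · t^2) · s^2)^3
= ((((((s^3 · s^(-2))^2) · s^4)^2) · t^2)^3) · ((s^2)^3)    [power of a product]
= ((((((s^3 · s^(-2))^2) · s^4)^2)^3) · ((t^2)^3)) · ((s^2)^3)    [power of a product]
= (((((s^3 · s^(-2))^2) · s^4)^6) · ((t^2)^3)) · ((s^2)^3)    [power of a power]
= (((((s^3 · s^(-2))^2)^6) · ((s^4)^6)) · ((t^2)^3)) · ((s^2)^3)    [power of a product]
= ((((s^3 · s^(-2))^12) · ((s^4)^6)) · ((t^2)^3)) · ((s^2)^3)    [power of a power]
= (((((s^3)^12) · ((s^(-2))^12)) · ((s^4)^6)) · ((t^2)^3)) · ((s^2)^3)    [power of a product]
= (((s^36 · ((s^(-2))^12)) · ((s^4)^6)) · ((t^2)^3)) · ((s^2)^3)    [power of a power]
= (((s^36 · s^(-24)) · ((s^4)^6)) · ((t^2)^3)) · ((s^2)^3)    [power of a power]
= ((s^12 · ((s^4)^6)) · ((t^2)^3)) · ((s^2)^3)    [product of powers]
= ((s^12 · s^24) · ((t^2)^3)) · ((s^2)^3)    [power of a power]
= (s^36 · ((t^2)^3)) · ((s^2)^3)    [product of powers]
= (s^36 · t^6) · ((s^2)^3)    [power of a power]
= (s^36 · t^6) · s^6    [power of a power]
= s^42·t^6    [product of powers]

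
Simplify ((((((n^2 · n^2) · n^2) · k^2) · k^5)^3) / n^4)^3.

k^63n^42

((((((n^2 · n^2) · n^2) · k^2) · k^5)^3) / n^4)^3
= ((((((n^2 · n^2) · n^2) · k^2) · k^5)^3)^3) / ((n^4)^3)    [power of a quotient]
= (((((n^2 · n^2) · n^2) · k^2) · k^5)^9) / ((n^4)^3)    [power of a power]
= (((((n^2 · n^2) · n^2) · k^2)^9) · ((k^5)^9)) / ((n^4)^3)    [power of a product]
= (((((n^2 · n^2) · n^2)^9) · ((k^2)^9)) · ((k^5)^9)) / ((n^4)^3)    [power of a product]
= (((((n^2 · n^2)^9) · ((n^2)^9)) · ((k^2)^9)) · ((k^5)^9)) / ((n^4)^3)    [power of a product]
= ((((((n^2)^9) · ((n^2)^9)) · ((n^2)^9)) · ((k^2)^9)) · ((k^5)^9)) / ((n^4)^3)    [power of a product]
= ((((n^18 · ((n^2)^9)) · ((n^2)^9)) · ((k^2)^9)) · ((k^5)^9)) / ((n^4)^3)    [power of a power]
= ((((n^18 · n^18) · ((n^2)^9)) · ((k^2)^9)) · ((k^5)^9)) / ((n^4)^3)    [power of a power]
= (((n^36 · ((n^2)^9)) · ((k^2)^9)) · ((k^5)^9)) / ((n^4)^3)    [product of powers]
= (((n^36 · n^18) · ((k^2)^9)) · ((k^5)^9)) / ((n^4)^3)    [power of a power]
= ((n^54 · ((k^2)^9)) · ((k^5)^9)) / ((n^4)^3)    [product of powers]
= ((n^54 · k^18) · ((k^5)^9)) / ((n^4)^3)    [power of a power]
= ((n^54 · k^18) · k^45) / ((n^4)^3)    [power of a power]
= ((n^54 · k^18) · k^45) / n^12    [power of a power]
= k^63n^42    [quotient of powers; product of powers]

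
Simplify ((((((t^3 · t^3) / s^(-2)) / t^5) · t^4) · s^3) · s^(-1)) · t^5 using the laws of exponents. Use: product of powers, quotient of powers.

((((((t^3 · t^3) / s^(-2)) / t^5) · t^4) · s^3) · s^(-1)) · t^5
= (((((t^6 / s^(-2)) / t^5) · t^4) · s^3) · s^(-1)) · t^5    [product of powers]
= s^4·t^10    [quotient of powers; product of powers]

s^4·t^10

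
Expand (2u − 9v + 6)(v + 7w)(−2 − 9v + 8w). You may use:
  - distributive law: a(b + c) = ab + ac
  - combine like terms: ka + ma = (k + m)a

−4uv − 18uv^2 − 110uvw − 28uw + 112uw^2 − 36v^2 + 81v^3 + 495v^2w − 204vw − 504vw^2 − 12v − 84w + 336w^2

(2u − 9v + 6)(v + 7w)(−2 − 9v + 8w)
= (2uv + 14uw − 9v^2 − 63vw + 6v + 42w)(−2 − 9v + 8w)    [distributive law]
= −4uv − 18uv^2 + 16uvw − 28uw − 126uvw + 112uw^2 + 18v^2 + 81v^3 − 72v^2w + 126vw + 567v^2w − 504vw^2 − 12v − 54v^2 + 48vw − 84w − 378vw + 336w^2    [distributive law]
= −4uv − 18uv^2 − 110uvw − 28uw + 112uw^2 − 36v^2 + 81v^3 + 495v^2w − 204vw − 504vw^2 − 12v − 84w + 336w^2    [combine like terms]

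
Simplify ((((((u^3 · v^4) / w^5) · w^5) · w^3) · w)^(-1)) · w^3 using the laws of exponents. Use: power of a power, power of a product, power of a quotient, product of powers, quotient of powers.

u^(-3)·v^(-4)·w^(-1)

((((((u^3 · v^4) / w^5) · w^5) · w^3) · w)^(-1)) · w^3
= ((((((u^3 · v^4) / w^5) · w^5) · w^3)^(-1)) · (w^(-1))) · w^3    [power of a product]
= ((((((u^3 · v^4) / w^5) · w^5)^(-1)) · ((w^3)^(-1))) · (w^(-1))) · w^3    [power of a product]
= ((((((u^3 · v^4) / w^5)^(-1)) · ((w^5)^(-1))) · ((w^3)^(-1))) · (w^(-1))) · w^3    [power of a product]
= ((((((u^3 · v^4)^(-1)) / ((w^5)^(-1))) · ((w^5)^(-1))) · ((w^3)^(-1))) · (w^(-1))) · w^3    [power of a quotient]
= (((((((u^3)^(-1)) · ((v^4)^(-1))) / ((w^5)^(-1))) · ((w^5)^(-1))) · ((w^3)^(-1))) · (w^(-1))) · w^3    [power of a product]
= (((((u^(-3) · ((v^4)^(-1))) / ((w^5)^(-1))) · ((w^5)^(-1))) · ((w^3)^(-1))) · (w^(-1))) · w^3    [power of a power]
= (((((u^(-3) · v^(-4)) / ((w^5)^(-1))) · ((w^5)^(-1))) · ((w^3)^(-1))) · (w^(-1))) · w^3    [power of a power]
= (((((u^(-3) · v^(-4)) / w^(-5)) · ((w^5)^(-1))) · ((w^3)^(-1))) · (w^(-1))) · w^3    [power of a power]
= (((((u^(-3) · v^(-4)) / w^(-5)) · w^(-5)) · ((w^3)^(-1))) · (w^(-1))) · w^3    [power of a power]
= (((((u^(-3) · v^(-4)) / w^(-5)) · w^(-5)) · w^(-3)) · (w^(-1))) · w^3    [power of a power]
= u^(-3)·v^(-4)·w^(-1)    [quotient of powers; product of powers]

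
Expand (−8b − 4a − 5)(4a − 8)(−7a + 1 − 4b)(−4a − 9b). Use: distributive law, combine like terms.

(−8b − 4a − 5)(4a − 8)(−7a + 1 − 4b)(−4a − 9b)
= (−32ab + 64b − 16a² + 32a − 20a + 40)(−7a + 1 − 4b)(−4a − 9b)    [distributive law]
= (−32ab + 64b − 16a² + 12a + 40)(−7a + 1 − 4b)(−4a − 9b)    [combine like terms]
= (224a²b − 32ab + 128ab² − 448ab + 64b − 256b² + 112a³ − 16a² + 64a²b − 84a² + 12a − 48ab − 280a + 40 − 160b)(−4a − 9b)    [distributive law]
= (288a²b − 528ab + 128ab² − 96b − 256b² + 112a³ − 100a² − 268a + 40)(−4a − 9b)    [combine like terms]
= −1152a³b − 2592a²b² + 2112a²b + 4752ab² − 512a²b² − 1152ab³ + 384ab + 864b² + 1024ab² + 2304b³ − 448a⁴ − 1008a³b + 400a³ + 900a²b + 1072a² + 2412ab − 160a − 360b    [distributive law]
= −2160a³b − 3104a²b² + 3012a²b + 5776ab² − 1152ab³ + 2796ab + 864b² + 2304b³ − 448a⁴ + 400a³ + 1072a² − 160a − 360b    [combine like terms]

−2160a³b − 3104a²b² + 3012a²b + 5776ab² − 1152ab³ + 2796ab + 864b² + 2304b³ − 448a⁴ + 400a³ + 1072a² − 160a − 360b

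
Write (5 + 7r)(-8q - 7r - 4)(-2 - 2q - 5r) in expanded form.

120q + 80q² + 438qr + 226r + 413r² + 40 + 112q²r + 378qr² + 245r³

(5 + 7r)(-8q - 7r - 4)(-2 - 2q - 5r)
= (-40q - 35r - 20 - 56qr - 49r² - 28r)(-2 - 2q - 5r)    [distributive law]
= (-40q - 63r - 20 - 56qr - 49r²)(-2 - 2q - 5r)    [combine like terms]
= 80q + 80q² + 200qr + 126r + 126qr + 315r² + 40 + 40q + 100r + 112qr + 112q²r + 280qr² + 98r² + 98qr² + 245r³    [distributive law]
= 120q + 80q² + 438qr + 226r + 413r² + 40 + 112q²r + 378qr² + 245r³    [combine like terms]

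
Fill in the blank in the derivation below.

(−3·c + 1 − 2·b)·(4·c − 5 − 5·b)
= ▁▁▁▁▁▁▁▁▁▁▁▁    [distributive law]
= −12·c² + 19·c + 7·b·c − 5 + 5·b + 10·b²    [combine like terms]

After distributive law, the bracketed line is:

−12·c² + 15·c + 15·b·c + 4·c − 5 − 5·b − 8·b·c + 10·b + 10·b²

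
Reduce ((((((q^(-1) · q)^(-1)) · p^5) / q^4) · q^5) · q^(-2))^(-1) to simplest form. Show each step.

((((((q^(-1) · q)^(-1)) · p^5) / q^4) · q^5) · q^(-2))^(-1)
= ((((((q^(-1) · q)^(-1)) · p^5) / q^4) · q^5)^(-1)) · ((q^(-2))^(-1))    [power of a product]
= ((((((q^(-1) · q)^(-1)) · p^5) / q^4)^(-1)) · ((q^5)^(-1))) · ((q^(-2))^(-1))    [power of a product]
= ((((((q^(-1) · q)^(-1)) · p^5)^(-1)) / ((q^4)^(-1))) · ((q^5)^(-1))) · ((q^(-2))^(-1))    [power of a quotient]
= ((((((q^(-1) · q)^(-1))^(-1)) · ((p^5)^(-1))) / ((q^4)^(-1))) · ((q^5)^(-1))) · ((q^(-2))^(-1))    [power of a product]
= (((((q^(-1) · q)^1) · ((p^5)^(-1))) / ((q^4)^(-1))) · ((q^5)^(-1))) · ((q^(-2))^(-1))    [power of a power]
= ((((((q^(-1))^1) · (q^1)) · ((p^5)^(-1))) / ((q^4)^(-1))) · ((q^5)^(-1))) · ((q^(-2))^(-1))    [power of a product]
= ((((q^(-1) · (q^1)) · ((p^5)^(-1))) / ((q^4)^(-1))) · ((q^5)^(-1))) · ((q^(-2))^(-1))    [power of a power]
= ((((q^(-1) · q) · ((p^5)^(-1))) / ((q^4)^(-1))) · ((q^5)^(-1))) · ((q^(-2))^(-1))    [power of a power]
= (((q^0 · ((p^5)^(-1))) / ((q^4)^(-1))) · ((q^5)^(-1))) · ((q^(-2))^(-1))    [product of powers]
= (((q^0 · p^(-5)) / ((q^4)^(-1))) · ((q^5)^(-1))) · ((q^(-2))^(-1))    [power of a power]
= (((q^0 · p^(-5)) / q^(-4)) · ((q^5)^(-1))) · ((q^(-2))^(-1))    [power of a power]
= (((q^0 · p^(-5)) / q^(-4)) · q^(-5)) · ((q^(-2))^(-1))    [power of a power]
= (((q^0 · p^(-5)) / q^(-4)) · q^(-5)) · q^2    [power of a power]
= p^(-5)q    [quotient of powers; product of powers]

p^(-5)q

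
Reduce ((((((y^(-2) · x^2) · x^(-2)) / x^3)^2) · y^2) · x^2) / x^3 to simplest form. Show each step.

((((((y^(-2) · x^2) · x^(-2)) / x^3)^2) · y^2) · x^2) / x^3
= ((((((y^(-2) · x^2) · x^(-2))^2) / ((x^3)^2)) · y^2) · x^2) / x^3    [power of a quotient]
= ((((((y^(-2) · x^2)^2) · ((x^(-2))^2)) / ((x^3)^2)) · y^2) · x^2) / x^3    [power of a product]
= (((((((y^(-2))^2) · ((x^2)^2)) · ((x^(-2))^2)) / ((x^3)^2)) · y^2) · x^2) / x^3    [power of a product]
= (((((y^(-4) · ((x^2)^2)) · ((x^(-2))^2)) / ((x^3)^2)) · y^2) · x^2) / x^3    [power of a power]
= (((((y^(-4) · x^4) · ((x^(-2))^2)) / ((x^3)^2)) · y^2) · x^2) / x^3    [power of a power]
= (((((y^(-4) · x^4) · x^(-4)) / ((x^3)^2)) · y^2) · x^2) / x^3    [power of a power]
= (((((y^(-4) · x^4) · x^(-4)) / x^6) · y^2) · x^2) / x^3    [power of a power]
= x^(-7)·y^(-2)    [quotient of powers; product of powers]

x^(-7)·y^(-2)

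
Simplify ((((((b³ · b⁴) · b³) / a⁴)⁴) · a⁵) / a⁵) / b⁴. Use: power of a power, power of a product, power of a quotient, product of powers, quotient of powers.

((((((b³ · b⁴) · b³) / a⁴)⁴) · a⁵) / a⁵) / b⁴
= ((((((b³ · b⁴) · b³)⁴) / ((a⁴)⁴)) · a⁵) / a⁵) / b⁴    [power of a quotient]
= ((((((b³ · b⁴)⁴) · ((b³)⁴)) / ((a⁴)⁴)) · a⁵) / a⁵) / b⁴    [power of a product]
= (((((((b³)⁴) · ((b⁴)⁴)) · ((b³)⁴)) / ((a⁴)⁴)) · a⁵) / a⁵) / b⁴    [power of a product]
= (((((b¹² · ((b⁴)⁴)) · ((b³)⁴)) / ((a⁴)⁴)) · a⁵) / a⁵) / b⁴    [power of a power]
= (((((b¹² · b¹⁶) · ((b³)⁴)) / ((a⁴)⁴)) · a⁵) / a⁵) / b⁴    [power of a power]
= ((((b²⁸ · ((b³)⁴)) / ((a⁴)⁴)) · a⁵) / a⁵) / b⁴    [product of powers]
= ((((b²⁸ · b¹²) / ((a⁴)⁴)) · a⁵) / a⁵) / b⁴    [power of a power]
= (((b⁴⁰ / ((a⁴)⁴)) · a⁵) / a⁵) / b⁴    [product of powers]
= (((b⁴⁰ / a¹⁶) · a⁵) / a⁵) / b⁴    [power of a power]
= a⁻¹⁶b³⁶    [quotient of powers; product of powers]

a⁻¹⁶b³⁶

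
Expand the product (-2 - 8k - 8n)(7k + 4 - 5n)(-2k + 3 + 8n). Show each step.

(-2 - 8k - 8n)(7k + 4 - 5n)(-2k + 3 + 8n)
= (-14k - 8 + 10n - 56k^2 - 32k + 40kn - 56kn - 32n + 40n^2)(-2k + 3 + 8n)    [distributive law]
= (-46k - 8 - 22n - 56k^2 - 16kn + 40n^2)(-2k + 3 + 8n)    [combine like terms]
= 92k^2 - 138k - 368kn + 16k - 24 - 64n + 44kn - 66n - 176n^2 + 112k^3 - 168k^2 - 448k^2n + 32k^2n - 48kn - 128kn^2 - 80kn^2 + 120n^2 + 320n^3    [distributive law]
= -76k^2 - 122k - 372kn - 24 - 130n - 56n^2 + 112k^3 - 416k^2n - 208kn^2 + 320n^3    [combine like terms]

-76k^2 - 122k - 372kn - 24 - 130n - 56n^2 + 112k^3 - 416k^2n - 208kn^2 + 320n^3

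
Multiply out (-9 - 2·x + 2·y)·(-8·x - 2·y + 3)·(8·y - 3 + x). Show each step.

(-9 - 2·x + 2·y)·(-8·x - 2·y + 3)·(8·y - 3 + x)
= (72·x + 18·y - 27 + 16·x^2 + 4·x·y - 6·x - 16·x·y - 4·y^2 + 6·y)·(8·y - 3 + x)    [distributive law]
= (66·x + 24·y - 27 + 16·x^2 - 12·x·y - 4·y^2)·(8·y - 3 + x)    [combine like terms]
= 528·x·y - 198·x + 66·x^2 + 192·y^2 - 72·y + 24·x·y - 216·y + 81 - 27·x + 128·x^2·y - 48·x^2 + 16·x^3 - 96·x·y^2 + 36·x·y - 12·x^2·y - 32·y^3 + 12·y^2 - 4·x·y^2    [distributive law]
= 588·x·y - 225·x + 18·x^2 + 204·y^2 - 288·y + 81 + 116·x^2·y + 16·x^3 - 100·x·y^2 - 32·y^3    [combine like terms]

588·x·y - 225·x + 18·x^2 + 204·y^2 - 288·y + 81 + 116·x^2·y + 16·x^3 - 100·x·y^2 - 32·y^3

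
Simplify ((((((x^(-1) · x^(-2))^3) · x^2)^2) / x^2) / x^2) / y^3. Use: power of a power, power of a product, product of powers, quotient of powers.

((((((x^(-1) · x^(-2))^3) · x^2)^2) / x^2) / x^2) / y^3
= ((((((x^(-1) · x^(-2))^3)^2) · ((x^2)^2)) / x^2) / x^2) / y^3    [power of a product]
= (((((x^(-1) · x^(-2))^6) · ((x^2)^2)) / x^2) / x^2) / y^3    [power of a power]
= ((((((x^(-1))^6) · ((x^(-2))^6)) · ((x^2)^2)) / x^2) / x^2) / y^3    [power of a product]
= ((((x^(-6) · ((x^(-2))^6)) · ((x^2)^2)) / x^2) / x^2) / y^3    [power of a power]
= ((((x^(-6) · x^(-12)) · ((x^2)^2)) / x^2) / x^2) / y^3    [power of a power]
= (((x^(-18) · ((x^2)^2)) / x^2) / x^2) / y^3    [product of powers]
= (((x^(-18) · x^4) / x^2) / x^2) / y^3    [power of a power]
= ((x^(-14) / x^2) / x^2) / y^3    [product of powers]
= (x^(-16) / x^2) / y^3    [quotient of powers]
= x^(-18) / y^3    [quotient of powers]
= x^(-18)·y^(-3)    [quotient of powers]

x^(-18)·y^(-3)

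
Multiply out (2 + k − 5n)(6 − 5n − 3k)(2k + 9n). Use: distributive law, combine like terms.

24k + 108n − 80kn − 360n^2 − 7k^2n + 140kn^2 − 6k^3 + 225n^3

(2 + k − 5n)(6 − 5n − 3k)(2k + 9n)
= (12 − 10n − 6k + 6k − 5kn − 3k^2 − 30n + 25n^2 + 15kn)(2k + 9n)    [distributive law]
= (12 − 40n + 10kn − 3k^2 + 25n^2)(2k + 9n)    [combine like terms]
= 24k + 108n − 80kn − 360n^2 + 20k^2n + 90kn^2 − 6k^3 − 27k^2n + 50kn^2 + 225n^3    [distributive law]
= 24k + 108n − 80kn − 360n^2 − 7k^2n + 140kn^2 − 6k^3 + 225n^3    [combine like terms]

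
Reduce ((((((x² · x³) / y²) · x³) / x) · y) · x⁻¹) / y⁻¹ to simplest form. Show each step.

((((((x² · x³) / y²) · x³) / x) · y) · x⁻¹) / y⁻¹
= (((((x⁵ / y²) · x³) / x) · y) · x⁻¹) / y⁻¹    [product of powers]
= x⁶    [quotient of powers; product of powers]

x⁶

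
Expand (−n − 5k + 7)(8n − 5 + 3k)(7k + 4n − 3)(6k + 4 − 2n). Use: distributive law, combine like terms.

(−n − 5k + 7)(8n − 5 + 3k)(7k + 4n − 3)(6k + 4 − 2n)
= (−8n^2 + 5n − 3kn − 40kn + 25k − 15k^2 + 56n − 35 + 21k)(7k + 4n − 3)(6k + 4 − 2n)    [distributive law]
= (−8n^2 + 61n − 43kn + 46k − 15k^2 − 35)(7k + 4n − 3)(6k + 4 − 2n)    [combine like terms]
= (−56kn^2 − 32n^3 + 24n^2 + 427kn + 244n^2 − 183n − 301k^2n − 172kn^2 + 129kn + 322k^2 + 184kn − 138k − 105k^3 − 60k^2n + 45k^2 − 245k − 140n + 105)(6k + 4 − 2n)    [distributive law]
= (−228kn^2 − 32n^3 + 268n^2 + 740kn − 323n − 361k^2n + 367k^2 − 383k − 105k^3 + 105)(6k + 4 − 2n)    [combine like terms]
= −1368k^2n^2 − 912kn^2 + 456kn^3 − 192kn^3 − 128n^3 + 64n^4 + 1608kn^2 + 1072n^2 − 536n^3 + 4440k^2n + 2960kn − 1480kn^2 − 1938kn − 1292n + 646n^2 − 2166k^3n − 1444k^2n + 722k^2n^2 + 2202k^3 + 1468k^2 − 734k^2n − 2298k^2 − 1532k + 766kn − 630k^4 − 420k^3 + 210k^3n + 630k + 420 − 210n    [distributive law]
= −646k^2n^2 − 784kn^2 + 264kn^3 − 664n^3 + 64n^4 + 1718n^2 + 2262k^2n + 1788kn − 1502n − 1956k^3n + 1782k^3 − 830k^2 − 902k − 630k^4 + 420    [combine like terms]

−646k^2n^2 − 784kn^2 + 264kn^3 − 664n^3 + 64n^4 + 1718n^2 + 2262k^2n + 1788kn − 1502n − 1956k^3n + 1782k^3 − 830k^2 − 902k − 630k^4 + 420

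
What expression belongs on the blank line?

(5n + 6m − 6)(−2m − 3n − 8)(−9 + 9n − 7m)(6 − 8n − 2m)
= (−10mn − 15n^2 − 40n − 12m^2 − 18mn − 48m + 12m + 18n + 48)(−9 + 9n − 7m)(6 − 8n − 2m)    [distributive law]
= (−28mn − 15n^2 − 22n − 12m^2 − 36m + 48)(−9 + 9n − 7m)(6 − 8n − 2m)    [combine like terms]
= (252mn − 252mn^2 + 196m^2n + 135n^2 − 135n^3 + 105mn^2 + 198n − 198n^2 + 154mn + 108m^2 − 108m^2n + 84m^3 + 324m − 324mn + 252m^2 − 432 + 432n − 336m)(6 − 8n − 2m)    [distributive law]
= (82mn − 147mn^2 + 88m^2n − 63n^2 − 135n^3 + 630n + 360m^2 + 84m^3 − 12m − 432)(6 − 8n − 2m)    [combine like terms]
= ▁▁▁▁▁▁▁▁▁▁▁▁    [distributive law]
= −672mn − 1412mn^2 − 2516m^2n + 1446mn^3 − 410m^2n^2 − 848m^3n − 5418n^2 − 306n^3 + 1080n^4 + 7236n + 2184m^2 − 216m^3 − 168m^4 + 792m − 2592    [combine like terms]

By distributive law:

492mn − 656mn^2 − 164m^2n − 882mn^2 + 1176mn^3 + 294m^2n^2 + 528m^2n − 704m^2n^2 − 176m^3n − 378n^2 + 504n^3 + 126mn^2 − 810n^3 + 1080n^4 + 270mn^3 + 3780n − 5040n^2 − 1260mn + 2160m^2 − 2880m^2n − 720m^3 + 504m^3 − 672m^3n − 168m^4 − 72m + 96mn + 24m^2 − 2592 + 3456n + 864m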